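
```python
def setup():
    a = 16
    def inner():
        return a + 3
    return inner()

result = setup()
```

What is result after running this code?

Step 1: setup() defines a = 16.
Step 2: inner() reads a = 16 from enclosing scope, returns 16 + 3 = 19.
Step 3: result = 19

The answer is 19.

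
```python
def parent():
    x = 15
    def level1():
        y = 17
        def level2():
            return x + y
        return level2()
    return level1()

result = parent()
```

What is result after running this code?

Step 1: x = 15 in parent. y = 17 in level1.
Step 2: level2() reads x = 15 and y = 17 from enclosing scopes.
Step 3: result = 15 + 17 = 32

The answer is 32.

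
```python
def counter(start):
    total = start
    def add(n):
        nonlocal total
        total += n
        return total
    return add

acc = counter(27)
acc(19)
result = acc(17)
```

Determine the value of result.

Step 1: counter(27) creates closure with total = 27.
Step 2: First acc(19): total = 27 + 19 = 46.
Step 3: Second acc(17): total = 46 + 17 = 63. result = 63

The answer is 63.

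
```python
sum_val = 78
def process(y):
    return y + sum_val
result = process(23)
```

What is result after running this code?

Step 1: sum_val = 78 is defined globally.
Step 2: process(23) uses parameter y = 23 and looks up sum_val from global scope = 78.
Step 3: result = 23 + 78 = 101

The answer is 101.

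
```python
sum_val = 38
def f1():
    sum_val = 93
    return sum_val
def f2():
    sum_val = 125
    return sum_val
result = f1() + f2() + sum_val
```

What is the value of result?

Step 1: Each function shadows global sum_val with its own local.
Step 2: f1() returns 93, f2() returns 125.
Step 3: Global sum_val = 38 is unchanged. result = 93 + 125 + 38 = 256

The answer is 256.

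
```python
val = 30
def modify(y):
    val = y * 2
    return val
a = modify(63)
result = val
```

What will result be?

Step 1: Global val = 30.
Step 2: modify(63) creates local val = 63 * 2 = 126.
Step 3: Global val unchanged because no global keyword. result = 30

The answer is 30.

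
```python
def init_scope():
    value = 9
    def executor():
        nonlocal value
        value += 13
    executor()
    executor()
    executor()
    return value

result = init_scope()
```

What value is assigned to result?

Step 1: value starts at 9.
Step 2: executor() is called 3 times, each adding 13.
Step 3: value = 9 + 13 * 3 = 48

The answer is 48.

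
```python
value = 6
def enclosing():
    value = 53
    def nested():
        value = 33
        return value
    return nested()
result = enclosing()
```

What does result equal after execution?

Step 1: Three scopes define value: global (6), enclosing (53), nested (33).
Step 2: nested() has its own local value = 33, which shadows both enclosing and global.
Step 3: result = 33 (local wins in LEGB)

The answer is 33.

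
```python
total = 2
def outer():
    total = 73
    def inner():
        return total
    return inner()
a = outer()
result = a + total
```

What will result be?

Step 1: outer() has local total = 73. inner() reads from enclosing.
Step 2: outer() returns 73. Global total = 2 unchanged.
Step 3: result = 73 + 2 = 75

The answer is 75.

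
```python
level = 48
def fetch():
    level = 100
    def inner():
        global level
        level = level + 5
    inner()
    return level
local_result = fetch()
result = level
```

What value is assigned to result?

Step 1: Global level = 48. fetch() creates local level = 100.
Step 2: inner() declares global level and adds 5: global level = 48 + 5 = 53.
Step 3: fetch() returns its local level = 100 (unaffected by inner).
Step 4: result = global level = 53

The answer is 53.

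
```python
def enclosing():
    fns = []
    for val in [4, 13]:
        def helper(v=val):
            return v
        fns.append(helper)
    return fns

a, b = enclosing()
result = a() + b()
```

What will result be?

Step 1: Default argument v=val captures val at each iteration.
Step 2: a() returns 4 (captured at first iteration), b() returns 13 (captured at second).
Step 3: result = 4 + 13 = 17

The answer is 17.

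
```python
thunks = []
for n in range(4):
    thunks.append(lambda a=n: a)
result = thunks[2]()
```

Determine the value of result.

Step 1: Default argument a=n captures n's value at each iteration.
Step 2: thunks[2] captured a = 2 when n was 2.
Step 3: result = 2

The answer is 2.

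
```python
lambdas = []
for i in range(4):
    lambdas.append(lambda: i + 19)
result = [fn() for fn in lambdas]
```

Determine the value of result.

Step 1: All lambdas capture i by reference. After the loop, i = 3.
Step 2: Each call returns 3 + 19 = 22.
Step 3: result = [22, 22, 22, 22]

The answer is [22, 22, 22, 22].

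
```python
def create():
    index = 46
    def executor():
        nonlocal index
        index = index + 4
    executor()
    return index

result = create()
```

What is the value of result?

Step 1: create() sets index = 46.
Step 2: executor() uses nonlocal to modify index in create's scope: index = 46 + 4 = 50.
Step 3: create() returns the modified index = 50

The answer is 50.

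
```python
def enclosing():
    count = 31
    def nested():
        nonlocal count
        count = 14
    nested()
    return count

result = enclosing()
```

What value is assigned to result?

Step 1: enclosing() sets count = 31.
Step 2: nested() uses nonlocal to reassign count = 14.
Step 3: result = 14

The answer is 14.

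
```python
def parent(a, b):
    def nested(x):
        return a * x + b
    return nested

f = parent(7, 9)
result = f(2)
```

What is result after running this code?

Step 1: parent(7, 9) captures a = 7, b = 9.
Step 2: f(2) computes 7 * 2 + 9 = 23.
Step 3: result = 23

The answer is 23.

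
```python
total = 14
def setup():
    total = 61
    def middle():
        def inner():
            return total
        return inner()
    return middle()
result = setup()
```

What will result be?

Step 1: setup() defines total = 61. middle() and inner() have no local total.
Step 2: inner() checks local (none), enclosing middle() (none), enclosing setup() and finds total = 61.
Step 3: result = 61

The answer is 61.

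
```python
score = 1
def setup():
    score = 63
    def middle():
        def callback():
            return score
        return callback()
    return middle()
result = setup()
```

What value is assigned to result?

Step 1: setup() defines score = 63. middle() and callback() have no local score.
Step 2: callback() checks local (none), enclosing middle() (none), enclosing setup() and finds score = 63.
Step 3: result = 63

The answer is 63.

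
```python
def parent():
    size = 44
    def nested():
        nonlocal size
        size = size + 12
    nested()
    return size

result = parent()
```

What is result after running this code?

Step 1: parent() sets size = 44.
Step 2: nested() uses nonlocal to modify size in parent's scope: size = 44 + 12 = 56.
Step 3: parent() returns the modified size = 56

The answer is 56.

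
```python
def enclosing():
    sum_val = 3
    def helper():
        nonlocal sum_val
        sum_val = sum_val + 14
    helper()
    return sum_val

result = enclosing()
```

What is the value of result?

Step 1: enclosing() sets sum_val = 3.
Step 2: helper() uses nonlocal to modify sum_val in enclosing's scope: sum_val = 3 + 14 = 17.
Step 3: enclosing() returns the modified sum_val = 17

The answer is 17.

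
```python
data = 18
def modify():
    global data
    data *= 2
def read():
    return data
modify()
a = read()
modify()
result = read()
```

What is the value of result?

Step 1: data = 18.
Step 2: First modify(): data = 18 * 2 = 36.
Step 3: Second modify(): data = 36 * 2 = 72.
Step 4: read() returns 72

The answer is 72.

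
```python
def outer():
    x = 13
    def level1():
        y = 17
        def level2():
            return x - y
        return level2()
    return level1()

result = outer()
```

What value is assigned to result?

Step 1: x = 13 in outer. y = 17 in level1.
Step 2: level2() reads x = 13 and y = 17 from enclosing scopes.
Step 3: result = 13 - 17 = -4

The answer is -4.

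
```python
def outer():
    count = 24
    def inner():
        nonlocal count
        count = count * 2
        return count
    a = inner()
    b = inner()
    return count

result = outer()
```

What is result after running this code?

Step 1: count starts at 24.
Step 2: First inner(): count = 24 * 2 = 48.
Step 3: Second inner(): count = 48 * 2 = 96.
Step 4: result = 96

The answer is 96.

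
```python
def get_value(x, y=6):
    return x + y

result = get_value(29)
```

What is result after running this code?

Step 1: get_value(29) uses default y = 6.
Step 2: Returns 29 + 6 = 35.
Step 3: result = 35

The answer is 35.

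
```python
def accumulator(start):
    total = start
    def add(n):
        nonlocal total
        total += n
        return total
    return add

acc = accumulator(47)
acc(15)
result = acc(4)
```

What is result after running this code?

Step 1: accumulator(47) creates closure with total = 47.
Step 2: First acc(15): total = 47 + 15 = 62.
Step 3: Second acc(4): total = 62 + 4 = 66. result = 66

The answer is 66.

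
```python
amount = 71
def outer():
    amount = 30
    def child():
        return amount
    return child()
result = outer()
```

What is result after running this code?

Step 1: amount = 71 globally, but outer() defines amount = 30 locally.
Step 2: child() looks up amount. Not in local scope, so checks enclosing scope (outer) and finds amount = 30.
Step 3: result = 30

The answer is 30.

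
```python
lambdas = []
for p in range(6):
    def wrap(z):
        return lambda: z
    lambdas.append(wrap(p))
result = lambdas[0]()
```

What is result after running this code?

Step 1: wrap(p) creates a new scope capturing z = p at call time.
Step 2: lambdas[0] = wrap(0), so its lambda captures z = 0.
Step 3: result = 0 (closure factory fixes late binding)

The answer is 0.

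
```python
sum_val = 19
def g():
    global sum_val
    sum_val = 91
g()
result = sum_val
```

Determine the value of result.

Step 1: sum_val = 19 globally.
Step 2: g() declares global sum_val and sets it to 91.
Step 3: After g(), global sum_val = 91. result = 91

The answer is 91.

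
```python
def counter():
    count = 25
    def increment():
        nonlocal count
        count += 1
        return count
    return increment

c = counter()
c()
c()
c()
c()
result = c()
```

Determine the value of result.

Step 1: counter() creates closure with count = 25.
Step 2: Each c() call increments count via nonlocal. After 5 calls: 25 + 5 = 30.
Step 3: result = 30

The answer is 30.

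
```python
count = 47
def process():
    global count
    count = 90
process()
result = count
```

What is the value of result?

Step 1: count = 47 globally.
Step 2: process() declares global count and sets it to 90.
Step 3: After process(), global count = 90. result = 90

The answer is 90.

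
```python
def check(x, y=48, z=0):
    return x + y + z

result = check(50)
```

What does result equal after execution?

Step 1: check(50) uses defaults y = 48, z = 0.
Step 2: Returns 50 + 48 + 0 = 98.
Step 3: result = 98

The answer is 98.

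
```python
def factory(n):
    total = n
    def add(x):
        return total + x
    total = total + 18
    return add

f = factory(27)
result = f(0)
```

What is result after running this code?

Step 1: factory(27) sets total = 27, then total = 27 + 18 = 45.
Step 2: Closures capture by reference, so add sees total = 45.
Step 3: f(0) returns 45 + 0 = 45

The answer is 45.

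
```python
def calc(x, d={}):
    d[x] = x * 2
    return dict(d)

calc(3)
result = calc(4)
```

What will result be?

Step 1: Mutable default dict is shared across calls.
Step 2: First call adds 3: 6. Second call adds 4: 8.
Step 3: result = {3: 6, 4: 8}

The answer is {3: 6, 4: 8}.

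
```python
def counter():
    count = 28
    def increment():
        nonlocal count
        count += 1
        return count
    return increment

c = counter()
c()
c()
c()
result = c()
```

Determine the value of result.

Step 1: counter() creates closure with count = 28.
Step 2: Each c() call increments count via nonlocal. After 4 calls: 28 + 4 = 32.
Step 3: result = 32

The answer is 32.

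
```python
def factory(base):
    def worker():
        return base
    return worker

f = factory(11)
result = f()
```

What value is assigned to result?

Step 1: factory(11) creates closure capturing base = 11.
Step 2: f() returns the captured base = 11.
Step 3: result = 11

The answer is 11.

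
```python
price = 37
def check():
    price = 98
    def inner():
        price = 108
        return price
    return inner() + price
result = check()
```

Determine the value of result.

Step 1: check() has local price = 98. inner() has local price = 108.
Step 2: inner() returns its local price = 108.
Step 3: check() returns 108 + its own price (98) = 206

The answer is 206.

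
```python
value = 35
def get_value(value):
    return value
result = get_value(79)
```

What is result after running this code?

Step 1: Global value = 35.
Step 2: get_value(79) takes parameter value = 79, which shadows the global.
Step 3: result = 79

The answer is 79.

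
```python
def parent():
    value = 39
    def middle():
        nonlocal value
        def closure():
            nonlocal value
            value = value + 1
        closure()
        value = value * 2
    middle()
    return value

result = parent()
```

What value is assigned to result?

Step 1: value = 39.
Step 2: closure() adds 1: value = 39 + 1 = 40.
Step 3: middle() doubles: value = 40 * 2 = 80.
Step 4: result = 80

The answer is 80.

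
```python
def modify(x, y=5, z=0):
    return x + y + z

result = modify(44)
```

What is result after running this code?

Step 1: modify(44) uses defaults y = 5, z = 0.
Step 2: Returns 44 + 5 + 0 = 49.
Step 3: result = 49

The answer is 49.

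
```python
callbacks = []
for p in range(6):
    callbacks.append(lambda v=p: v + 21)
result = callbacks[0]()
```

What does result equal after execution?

Step 1: Default argument v=p captures p's value at definition time.
Step 2: callbacks[0] was defined when p = 0, so v defaults to 0.
Step 3: result = 0 + 21 = 21 (default arg fixes the late binding issue)

The answer is 21.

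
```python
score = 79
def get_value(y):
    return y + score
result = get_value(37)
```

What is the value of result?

Step 1: score = 79 is defined globally.
Step 2: get_value(37) uses parameter y = 37 and looks up score from global scope = 79.
Step 3: result = 37 + 79 = 116

The answer is 116.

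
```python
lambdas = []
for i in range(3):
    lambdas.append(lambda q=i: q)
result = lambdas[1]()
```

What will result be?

Step 1: Default argument q=i captures i's value at each iteration.
Step 2: lambdas[1] captured q = 1 when i was 1.
Step 3: result = 1

The answer is 1.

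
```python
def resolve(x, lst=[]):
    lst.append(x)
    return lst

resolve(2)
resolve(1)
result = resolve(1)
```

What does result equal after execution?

Step 1: Mutable default argument gotcha! The list [] is created once.
Step 2: Each call appends to the SAME list: [2], [2, 1], [2, 1, 1].
Step 3: result = [2, 1, 1]

The answer is [2, 1, 1].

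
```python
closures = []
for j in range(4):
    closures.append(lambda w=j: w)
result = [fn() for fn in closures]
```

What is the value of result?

Step 1: Default arg w=j captures j at each iteration.
Step 2: Each lambda has its own default: 0, 1, ..., 3.
Step 3: result = [0, 1, 2, 3]

The answer is [0, 1, 2, 3].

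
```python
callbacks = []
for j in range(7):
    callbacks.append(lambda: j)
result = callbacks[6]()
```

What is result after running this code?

Step 1: The loop creates 7 lambdas, all referencing the same variable j.
Step 2: After the loop, j = 6 (final value).
Step 3: callbacks[6]() looks up j at call time and finds 6. This is the late binding gotcha. result = 6

The answer is 6.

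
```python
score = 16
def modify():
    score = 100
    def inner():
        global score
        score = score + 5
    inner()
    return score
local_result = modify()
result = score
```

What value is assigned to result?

Step 1: Global score = 16. modify() creates local score = 100.
Step 2: inner() declares global score and adds 5: global score = 16 + 5 = 21.
Step 3: modify() returns its local score = 100 (unaffected by inner).
Step 4: result = global score = 21

The answer is 21.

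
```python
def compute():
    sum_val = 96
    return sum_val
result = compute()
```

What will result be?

Step 1: compute() defines sum_val = 96 in its local scope.
Step 2: return sum_val finds the local variable sum_val = 96.
Step 3: result = 96

The answer is 96.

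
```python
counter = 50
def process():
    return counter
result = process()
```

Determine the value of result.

Step 1: counter = 50 is defined in the global scope.
Step 2: process() looks up counter. No local counter exists, so Python checks the global scope via LEGB rule and finds counter = 50.
Step 3: result = 50

The answer is 50.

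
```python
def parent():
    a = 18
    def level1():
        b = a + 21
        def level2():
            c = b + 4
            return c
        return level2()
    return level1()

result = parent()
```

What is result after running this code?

Step 1: a = 18. b = a + 21 = 39.
Step 2: c = b + 4 = 39 + 4 = 43.
Step 3: result = 43

The answer is 43.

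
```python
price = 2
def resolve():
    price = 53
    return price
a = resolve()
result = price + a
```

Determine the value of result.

Step 1: Global price = 2. resolve() returns local price = 53.
Step 2: a = 53. Global price still = 2.
Step 3: result = 2 + 53 = 55

The answer is 55.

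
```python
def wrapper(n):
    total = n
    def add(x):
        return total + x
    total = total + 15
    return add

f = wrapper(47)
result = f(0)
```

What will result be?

Step 1: wrapper(47) sets total = 47, then total = 47 + 15 = 62.
Step 2: Closures capture by reference, so add sees total = 62.
Step 3: f(0) returns 62 + 0 = 62

The answer is 62.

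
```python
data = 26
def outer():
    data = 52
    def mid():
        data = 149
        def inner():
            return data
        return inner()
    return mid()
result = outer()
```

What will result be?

Step 1: Three levels of shadowing: global 26, outer 52, mid 149.
Step 2: inner() finds data = 149 in enclosing mid() scope.
Step 3: result = 149

The answer is 149.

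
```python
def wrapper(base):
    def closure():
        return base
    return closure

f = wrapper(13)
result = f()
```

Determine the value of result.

Step 1: wrapper(13) creates closure capturing base = 13.
Step 2: f() returns the captured base = 13.
Step 3: result = 13

The answer is 13.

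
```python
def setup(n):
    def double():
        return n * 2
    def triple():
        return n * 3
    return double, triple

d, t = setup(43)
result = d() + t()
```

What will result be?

Step 1: Both closures capture the same n = 43.
Step 2: d() = 43 * 2 = 86, t() = 43 * 3 = 129.
Step 3: result = 86 + 129 = 215

The answer is 215.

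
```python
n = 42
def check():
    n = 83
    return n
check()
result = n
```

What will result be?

Step 1: n = 42 globally.
Step 2: check() creates a LOCAL n = 83 (no global keyword!).
Step 3: The global n is unchanged. result = 42

The answer is 42.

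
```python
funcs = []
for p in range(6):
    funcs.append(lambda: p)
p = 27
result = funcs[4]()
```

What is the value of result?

Step 1: Lambdas capture the variable p by reference, not by value.
Step 2: After the loop, p is reassigned to 27.
Step 3: funcs[4]() looks up the current p = 27. result = 27

The answer is 27.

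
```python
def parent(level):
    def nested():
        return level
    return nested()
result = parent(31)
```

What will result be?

Step 1: parent(31) binds parameter level = 31.
Step 2: nested() looks up level in enclosing scope and finds the parameter level = 31.
Step 3: result = 31

The answer is 31.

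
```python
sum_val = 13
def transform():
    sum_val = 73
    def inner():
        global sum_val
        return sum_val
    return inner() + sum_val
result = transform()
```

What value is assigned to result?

Step 1: Global sum_val = 13. transform() shadows with local sum_val = 73.
Step 2: inner() uses global keyword, so inner() returns global sum_val = 13.
Step 3: transform() returns 13 + 73 = 86

The answer is 86.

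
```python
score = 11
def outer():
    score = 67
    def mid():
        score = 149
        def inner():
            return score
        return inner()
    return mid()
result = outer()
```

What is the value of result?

Step 1: Three levels of shadowing: global 11, outer 67, mid 149.
Step 2: inner() finds score = 149 in enclosing mid() scope.
Step 3: result = 149

The answer is 149.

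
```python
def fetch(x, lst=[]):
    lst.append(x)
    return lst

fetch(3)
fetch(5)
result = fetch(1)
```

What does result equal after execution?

Step 1: Mutable default argument gotcha! The list [] is created once.
Step 2: Each call appends to the SAME list: [3], [3, 5], [3, 5, 1].
Step 3: result = [3, 5, 1]

The answer is [3, 5, 1].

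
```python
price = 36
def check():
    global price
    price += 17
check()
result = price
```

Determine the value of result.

Step 1: price = 36 globally.
Step 2: check() modifies global price: price += 17 = 53.
Step 3: result = 53

The answer is 53.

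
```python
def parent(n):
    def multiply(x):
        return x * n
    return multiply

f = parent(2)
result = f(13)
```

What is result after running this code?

Step 1: parent(2) returns multiply closure with n = 2.
Step 2: f(13) computes 13 * 2 = 26.
Step 3: result = 26

The answer is 26.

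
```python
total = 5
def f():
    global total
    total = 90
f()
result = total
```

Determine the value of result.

Step 1: total = 5 globally.
Step 2: f() declares global total and sets it to 90.
Step 3: After f(), global total = 90. result = 90

The answer is 90.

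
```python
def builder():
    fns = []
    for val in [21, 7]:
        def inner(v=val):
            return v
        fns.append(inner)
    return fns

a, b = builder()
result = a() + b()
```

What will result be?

Step 1: Default argument v=val captures val at each iteration.
Step 2: a() returns 21 (captured at first iteration), b() returns 7 (captured at second).
Step 3: result = 21 + 7 = 28

The answer is 28.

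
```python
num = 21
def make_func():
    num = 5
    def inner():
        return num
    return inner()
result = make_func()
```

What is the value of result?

Step 1: num = 21 globally, but make_func() defines num = 5 locally.
Step 2: inner() looks up num. Not in local scope, so checks enclosing scope (make_func) and finds num = 5.
Step 3: result = 5

The answer is 5.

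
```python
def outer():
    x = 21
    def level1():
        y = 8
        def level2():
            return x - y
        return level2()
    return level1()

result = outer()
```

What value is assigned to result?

Step 1: x = 21 in outer. y = 8 in level1.
Step 2: level2() reads x = 21 and y = 8 from enclosing scopes.
Step 3: result = 21 - 8 = 13

The answer is 13.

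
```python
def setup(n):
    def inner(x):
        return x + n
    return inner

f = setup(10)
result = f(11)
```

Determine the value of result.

Step 1: setup(10) creates a closure that captures n = 10.
Step 2: f(11) calls the closure with x = 11, returning 11 + 10 = 21.
Step 3: result = 21

The answer is 21.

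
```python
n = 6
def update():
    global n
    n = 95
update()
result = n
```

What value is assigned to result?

Step 1: n = 6 globally.
Step 2: update() declares global n and sets it to 95.
Step 3: After update(), global n = 95. result = 95

The answer is 95.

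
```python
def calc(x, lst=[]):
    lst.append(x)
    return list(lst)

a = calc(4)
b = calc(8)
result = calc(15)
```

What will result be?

Step 1: Default list is shared. list() creates copies for return values.
Step 2: Internal list grows: [4] -> [4, 8] -> [4, 8, 15].
Step 3: result = [4, 8, 15]

The answer is [4, 8, 15].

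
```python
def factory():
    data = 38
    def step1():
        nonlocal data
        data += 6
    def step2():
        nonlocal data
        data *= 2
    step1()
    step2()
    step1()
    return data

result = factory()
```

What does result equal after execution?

Step 1: data = 38.
Step 2: step1(): data = 38 + 6 = 44.
Step 3: step2(): data = 44 * 2 = 88.
Step 4: step1(): data = 88 + 6 = 94. result = 94

The answer is 94.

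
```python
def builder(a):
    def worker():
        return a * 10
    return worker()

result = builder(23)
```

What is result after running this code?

Step 1: builder(23) binds parameter a = 23.
Step 2: worker() accesses a = 23 from enclosing scope.
Step 3: result = 23 * 10 = 230

The answer is 230.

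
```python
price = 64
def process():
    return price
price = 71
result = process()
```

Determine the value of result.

Step 1: price is first set to 64, then reassigned to 71.
Step 2: process() is called after the reassignment, so it looks up the current global price = 71.
Step 3: result = 71

The answer is 71.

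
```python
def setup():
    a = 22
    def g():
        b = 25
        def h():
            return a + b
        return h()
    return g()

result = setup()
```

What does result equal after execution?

Step 1: setup() defines a = 22. g() defines b = 25.
Step 2: h() accesses both from enclosing scopes: a = 22, b = 25.
Step 3: result = 22 + 25 = 47

The answer is 47.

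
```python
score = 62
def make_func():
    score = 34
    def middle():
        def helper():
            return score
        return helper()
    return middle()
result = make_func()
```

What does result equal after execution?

Step 1: make_func() defines score = 34. middle() and helper() have no local score.
Step 2: helper() checks local (none), enclosing middle() (none), enclosing make_func() and finds score = 34.
Step 3: result = 34

The answer is 34.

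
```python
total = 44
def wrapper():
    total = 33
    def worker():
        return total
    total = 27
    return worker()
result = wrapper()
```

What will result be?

Step 1: wrapper() sets total = 33, then later total = 27.
Step 2: worker() is called after total is reassigned to 27. Closures capture variables by reference, not by value.
Step 3: result = 27

The answer is 27.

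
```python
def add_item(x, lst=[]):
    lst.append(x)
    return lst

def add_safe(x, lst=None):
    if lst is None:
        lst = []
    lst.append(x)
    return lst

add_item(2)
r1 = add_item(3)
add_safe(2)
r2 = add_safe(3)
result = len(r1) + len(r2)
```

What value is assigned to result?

Step 1: add_item shares mutable default: after 2 calls, lst = [2, 3], len = 2.
Step 2: add_safe creates fresh list each time: r2 = [3], len = 1.
Step 3: result = 2 + 1 = 3

The answer is 3.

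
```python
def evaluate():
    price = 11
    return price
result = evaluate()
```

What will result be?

Step 1: evaluate() defines price = 11 in its local scope.
Step 2: return price finds the local variable price = 11.
Step 3: result = 11

The answer is 11.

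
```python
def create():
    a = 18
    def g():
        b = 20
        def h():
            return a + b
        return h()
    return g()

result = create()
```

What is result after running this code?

Step 1: create() defines a = 18. g() defines b = 20.
Step 2: h() accesses both from enclosing scopes: a = 18, b = 20.
Step 3: result = 18 + 20 = 38

The answer is 38.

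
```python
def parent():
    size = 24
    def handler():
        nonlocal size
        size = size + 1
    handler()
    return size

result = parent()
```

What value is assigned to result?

Step 1: parent() sets size = 24.
Step 2: handler() uses nonlocal to modify size in parent's scope: size = 24 + 1 = 25.
Step 3: parent() returns the modified size = 25

The answer is 25.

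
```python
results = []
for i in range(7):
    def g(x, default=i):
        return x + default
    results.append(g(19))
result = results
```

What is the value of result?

Step 1: Default argument default=i is evaluated at function definition time.
Step 2: Each iteration creates g with default = current i value.
Step 3: g(19) returns 19 + default. results = [19, 20, 21, 22, 23, 24, 25]

The answer is [19, 20, 21, 22, 23, 24, 25].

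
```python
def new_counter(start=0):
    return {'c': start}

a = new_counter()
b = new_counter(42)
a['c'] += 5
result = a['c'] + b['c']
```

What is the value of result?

Step 1: new_counter() returns a new dict each call (immutable default 0).
Step 2: a = {'c': 0}, b = {'c': 42}.
Step 3: a['c'] += 5 = 5. result = 5 + 42 = 47

The answer is 47.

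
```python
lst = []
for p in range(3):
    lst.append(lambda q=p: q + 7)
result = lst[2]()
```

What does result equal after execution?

Step 1: Default argument q=p captures p's value at definition time.
Step 2: lst[2] was defined when p = 2, so q defaults to 2.
Step 3: result = 2 + 7 = 9 (default arg fixes the late binding issue)

The answer is 9.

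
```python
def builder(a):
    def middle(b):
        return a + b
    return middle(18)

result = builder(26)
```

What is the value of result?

Step 1: builder(26) passes a = 26.
Step 2: middle(18) has b = 18, reads a = 26 from enclosing.
Step 3: result = 26 + 18 = 44

The answer is 44.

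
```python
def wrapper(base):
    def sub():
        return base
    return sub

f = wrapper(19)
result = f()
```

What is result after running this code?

Step 1: wrapper(19) creates closure capturing base = 19.
Step 2: f() returns the captured base = 19.
Step 3: result = 19

The answer is 19.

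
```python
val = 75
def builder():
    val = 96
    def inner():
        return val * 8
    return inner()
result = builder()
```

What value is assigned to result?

Step 1: builder() shadows global val with val = 96.
Step 2: inner() finds val = 96 in enclosing scope, computes 96 * 8 = 768.
Step 3: result = 768

The answer is 768.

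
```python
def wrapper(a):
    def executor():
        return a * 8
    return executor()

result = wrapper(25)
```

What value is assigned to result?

Step 1: wrapper(25) binds parameter a = 25.
Step 2: executor() accesses a = 25 from enclosing scope.
Step 3: result = 25 * 8 = 200

The answer is 200.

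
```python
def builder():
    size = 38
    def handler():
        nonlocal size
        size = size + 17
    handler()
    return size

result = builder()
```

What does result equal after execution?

Step 1: builder() sets size = 38.
Step 2: handler() uses nonlocal to modify size in builder's scope: size = 38 + 17 = 55.
Step 3: builder() returns the modified size = 55

The answer is 55.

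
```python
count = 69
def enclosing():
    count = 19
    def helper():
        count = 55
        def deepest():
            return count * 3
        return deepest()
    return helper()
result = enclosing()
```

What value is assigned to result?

Step 1: deepest() looks up count through LEGB: not local, finds count = 55 in enclosing helper().
Step 2: Returns 55 * 3 = 165.
Step 3: result = 165

The answer is 165.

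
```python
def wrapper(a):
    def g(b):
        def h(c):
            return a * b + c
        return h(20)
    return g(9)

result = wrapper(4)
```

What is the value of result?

Step 1: a = 4, b = 9, c = 20.
Step 2: h() computes a * b + c = 4 * 9 + 20 = 56.
Step 3: result = 56

The answer is 56.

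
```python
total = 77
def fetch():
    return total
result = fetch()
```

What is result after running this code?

Step 1: total = 77 is defined in the global scope.
Step 2: fetch() looks up total. No local total exists, so Python checks the global scope via LEGB rule and finds total = 77.
Step 3: result = 77

The answer is 77.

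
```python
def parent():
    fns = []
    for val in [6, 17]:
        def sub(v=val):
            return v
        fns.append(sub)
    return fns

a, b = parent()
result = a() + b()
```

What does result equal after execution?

Step 1: Default argument v=val captures val at each iteration.
Step 2: a() returns 6 (captured at first iteration), b() returns 17 (captured at second).
Step 3: result = 6 + 17 = 23

The answer is 23.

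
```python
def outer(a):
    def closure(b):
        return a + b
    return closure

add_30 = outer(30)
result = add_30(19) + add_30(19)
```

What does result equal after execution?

Step 1: add_30 captures a = 30.
Step 2: add_30(19) = 30 + 19 = 49, called twice.
Step 3: result = 49 + 49 = 98

The answer is 98.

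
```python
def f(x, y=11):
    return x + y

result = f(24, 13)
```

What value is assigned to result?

Step 1: f(24, 13) overrides default y with 13.
Step 2: Returns 24 + 13 = 37.
Step 3: result = 37

The answer is 37.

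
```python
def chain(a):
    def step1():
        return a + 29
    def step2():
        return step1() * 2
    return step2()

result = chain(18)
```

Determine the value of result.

Step 1: chain(18) captures a = 18.
Step 2: step2() calls step1() which returns 18 + 29 = 47.
Step 3: step2() returns 47 * 2 = 94

The answer is 94.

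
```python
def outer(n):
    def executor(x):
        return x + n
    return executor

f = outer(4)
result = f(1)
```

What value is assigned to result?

Step 1: outer(4) creates a closure that captures n = 4.
Step 2: f(1) calls the closure with x = 1, returning 1 + 4 = 5.
Step 3: result = 5

The answer is 5.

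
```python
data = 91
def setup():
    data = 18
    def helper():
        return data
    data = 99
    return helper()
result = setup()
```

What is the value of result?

Step 1: setup() sets data = 18, then later data = 99.
Step 2: helper() is called after data is reassigned to 99. Closures capture variables by reference, not by value.
Step 3: result = 99

The answer is 99.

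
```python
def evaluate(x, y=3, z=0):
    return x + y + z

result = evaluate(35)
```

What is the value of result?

Step 1: evaluate(35) uses defaults y = 3, z = 0.
Step 2: Returns 35 + 3 + 0 = 38.
Step 3: result = 38

The answer is 38.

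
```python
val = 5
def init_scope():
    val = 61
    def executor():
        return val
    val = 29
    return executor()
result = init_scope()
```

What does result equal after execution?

Step 1: init_scope() sets val = 61, then later val = 29.
Step 2: executor() is called after val is reassigned to 29. Closures capture variables by reference, not by value.
Step 3: result = 29

The answer is 29.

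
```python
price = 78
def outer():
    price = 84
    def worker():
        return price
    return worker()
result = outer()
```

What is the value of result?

Step 1: price = 78 globally, but outer() defines price = 84 locally.
Step 2: worker() looks up price. Not in local scope, so checks enclosing scope (outer) and finds price = 84.
Step 3: result = 84

The answer is 84.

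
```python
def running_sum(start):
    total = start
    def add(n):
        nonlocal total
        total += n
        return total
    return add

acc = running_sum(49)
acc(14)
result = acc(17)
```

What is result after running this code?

Step 1: running_sum(49) creates closure with total = 49.
Step 2: First acc(14): total = 49 + 14 = 63.
Step 3: Second acc(17): total = 63 + 17 = 80. result = 80

The answer is 80.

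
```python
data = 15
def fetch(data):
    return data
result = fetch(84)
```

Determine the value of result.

Step 1: Global data = 15.
Step 2: fetch(84) takes parameter data = 84, which shadows the global.
Step 3: result = 84

The answer is 84.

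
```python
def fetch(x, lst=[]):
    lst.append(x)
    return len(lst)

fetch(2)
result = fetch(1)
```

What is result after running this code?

Step 1: Mutable default list persists between calls.
Step 2: First call: lst = [2], len = 1. Second call: lst = [2, 1], len = 2.
Step 3: result = 2

The answer is 2.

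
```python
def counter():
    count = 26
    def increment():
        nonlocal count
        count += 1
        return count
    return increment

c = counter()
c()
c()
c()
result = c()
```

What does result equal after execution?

Step 1: counter() creates closure with count = 26.
Step 2: Each c() call increments count via nonlocal. After 4 calls: 26 + 4 = 30.
Step 3: result = 30

The answer is 30.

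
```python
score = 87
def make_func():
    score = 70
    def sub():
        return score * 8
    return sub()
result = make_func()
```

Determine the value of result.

Step 1: make_func() shadows global score with score = 70.
Step 2: sub() finds score = 70 in enclosing scope, computes 70 * 8 = 560.
Step 3: result = 560

The answer is 560.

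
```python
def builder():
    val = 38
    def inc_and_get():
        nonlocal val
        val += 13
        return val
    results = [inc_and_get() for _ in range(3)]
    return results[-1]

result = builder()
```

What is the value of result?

Step 1: val = 38.
Step 2: Three calls to inc_and_get(), each adding 13.
Step 3: Last value = 38 + 13 * 3 = 77

The answer is 77.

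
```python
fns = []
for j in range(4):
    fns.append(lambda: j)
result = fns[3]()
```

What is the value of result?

Step 1: The loop creates 4 lambdas, all referencing the same variable j.
Step 2: After the loop, j = 3 (final value).
Step 3: fns[3]() looks up j at call time and finds 3. This is the late binding gotcha. result = 3

The answer is 3.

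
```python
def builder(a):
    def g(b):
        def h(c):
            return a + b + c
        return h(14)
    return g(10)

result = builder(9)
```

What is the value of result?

Step 1: a = 9, b = 10, c = 14 across three nested scopes.
Step 2: h() accesses all three via LEGB rule.
Step 3: result = 9 + 10 + 14 = 33

The answer is 33.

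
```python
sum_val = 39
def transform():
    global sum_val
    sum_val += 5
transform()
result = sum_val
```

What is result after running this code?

Step 1: sum_val = 39 globally.
Step 2: transform() modifies global sum_val: sum_val += 5 = 44.
Step 3: result = 44

The answer is 44.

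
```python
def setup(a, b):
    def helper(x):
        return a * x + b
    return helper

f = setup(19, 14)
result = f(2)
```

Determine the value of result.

Step 1: setup(19, 14) captures a = 19, b = 14.
Step 2: f(2) computes 19 * 2 + 14 = 52.
Step 3: result = 52

The answer is 52.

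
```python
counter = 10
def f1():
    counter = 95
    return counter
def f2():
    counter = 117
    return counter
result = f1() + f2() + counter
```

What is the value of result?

Step 1: Each function shadows global counter with its own local.
Step 2: f1() returns 95, f2() returns 117.
Step 3: Global counter = 10 is unchanged. result = 95 + 117 + 10 = 222

The answer is 222.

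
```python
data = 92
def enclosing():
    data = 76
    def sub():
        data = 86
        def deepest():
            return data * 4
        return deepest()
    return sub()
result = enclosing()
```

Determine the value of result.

Step 1: deepest() looks up data through LEGB: not local, finds data = 86 in enclosing sub().
Step 2: Returns 86 * 4 = 344.
Step 3: result = 344

The answer is 344.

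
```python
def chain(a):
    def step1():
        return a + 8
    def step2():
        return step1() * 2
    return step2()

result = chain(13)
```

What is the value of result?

Step 1: chain(13) captures a = 13.
Step 2: step2() calls step1() which returns 13 + 8 = 21.
Step 3: step2() returns 21 * 2 = 42

The answer is 42.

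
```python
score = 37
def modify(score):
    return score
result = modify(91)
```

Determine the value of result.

Step 1: Global score = 37.
Step 2: modify(91) takes parameter score = 91, which shadows the global.
Step 3: result = 91

The answer is 91.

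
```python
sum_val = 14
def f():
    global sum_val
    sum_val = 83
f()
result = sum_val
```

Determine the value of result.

Step 1: sum_val = 14 globally.
Step 2: f() declares global sum_val and sets it to 83.
Step 3: After f(), global sum_val = 83. result = 83

The answer is 83.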